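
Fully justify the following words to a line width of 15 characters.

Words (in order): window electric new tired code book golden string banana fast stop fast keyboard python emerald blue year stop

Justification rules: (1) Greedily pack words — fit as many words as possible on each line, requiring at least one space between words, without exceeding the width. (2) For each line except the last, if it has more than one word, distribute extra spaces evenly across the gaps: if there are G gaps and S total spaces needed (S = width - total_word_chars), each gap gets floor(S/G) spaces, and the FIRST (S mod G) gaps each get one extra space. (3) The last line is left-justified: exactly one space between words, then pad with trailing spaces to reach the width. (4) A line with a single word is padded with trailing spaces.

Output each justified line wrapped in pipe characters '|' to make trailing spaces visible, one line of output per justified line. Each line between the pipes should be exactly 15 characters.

Answer: |window electric|
|new  tired code|
|book     golden|
|string   banana|
|fast  stop fast|
|keyboard python|
|emerald    blue|
|year stop      |

Derivation:
Line 1: ['window', 'electric'] (min_width=15, slack=0)
Line 2: ['new', 'tired', 'code'] (min_width=14, slack=1)
Line 3: ['book', 'golden'] (min_width=11, slack=4)
Line 4: ['string', 'banana'] (min_width=13, slack=2)
Line 5: ['fast', 'stop', 'fast'] (min_width=14, slack=1)
Line 6: ['keyboard', 'python'] (min_width=15, slack=0)
Line 7: ['emerald', 'blue'] (min_width=12, slack=3)
Line 8: ['year', 'stop'] (min_width=9, slack=6)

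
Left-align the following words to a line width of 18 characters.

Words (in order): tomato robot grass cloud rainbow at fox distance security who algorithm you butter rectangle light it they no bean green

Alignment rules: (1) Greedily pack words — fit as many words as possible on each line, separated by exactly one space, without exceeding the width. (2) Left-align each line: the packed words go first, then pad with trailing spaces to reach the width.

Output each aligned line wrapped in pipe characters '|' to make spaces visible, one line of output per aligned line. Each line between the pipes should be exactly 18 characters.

Answer: |tomato robot grass|
|cloud rainbow at  |
|fox distance      |
|security who      |
|algorithm you     |
|butter rectangle  |
|light it they no  |
|bean green        |

Derivation:
Line 1: ['tomato', 'robot', 'grass'] (min_width=18, slack=0)
Line 2: ['cloud', 'rainbow', 'at'] (min_width=16, slack=2)
Line 3: ['fox', 'distance'] (min_width=12, slack=6)
Line 4: ['security', 'who'] (min_width=12, slack=6)
Line 5: ['algorithm', 'you'] (min_width=13, slack=5)
Line 6: ['butter', 'rectangle'] (min_width=16, slack=2)
Line 7: ['light', 'it', 'they', 'no'] (min_width=16, slack=2)
Line 8: ['bean', 'green'] (min_width=10, slack=8)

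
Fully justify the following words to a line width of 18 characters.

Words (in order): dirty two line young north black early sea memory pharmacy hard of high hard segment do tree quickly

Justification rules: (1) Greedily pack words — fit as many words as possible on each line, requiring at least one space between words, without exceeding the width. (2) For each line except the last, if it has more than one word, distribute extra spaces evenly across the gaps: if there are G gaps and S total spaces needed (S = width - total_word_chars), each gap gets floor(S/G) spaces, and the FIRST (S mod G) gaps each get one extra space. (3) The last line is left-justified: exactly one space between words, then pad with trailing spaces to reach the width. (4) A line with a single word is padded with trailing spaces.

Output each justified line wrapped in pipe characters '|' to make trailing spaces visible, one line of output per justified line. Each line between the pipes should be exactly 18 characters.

Answer: |dirty   two   line|
|young  north black|
|early  sea  memory|
|pharmacy  hard  of|
|high  hard segment|
|do tree quickly   |

Derivation:
Line 1: ['dirty', 'two', 'line'] (min_width=14, slack=4)
Line 2: ['young', 'north', 'black'] (min_width=17, slack=1)
Line 3: ['early', 'sea', 'memory'] (min_width=16, slack=2)
Line 4: ['pharmacy', 'hard', 'of'] (min_width=16, slack=2)
Line 5: ['high', 'hard', 'segment'] (min_width=17, slack=1)
Line 6: ['do', 'tree', 'quickly'] (min_width=15, slack=3)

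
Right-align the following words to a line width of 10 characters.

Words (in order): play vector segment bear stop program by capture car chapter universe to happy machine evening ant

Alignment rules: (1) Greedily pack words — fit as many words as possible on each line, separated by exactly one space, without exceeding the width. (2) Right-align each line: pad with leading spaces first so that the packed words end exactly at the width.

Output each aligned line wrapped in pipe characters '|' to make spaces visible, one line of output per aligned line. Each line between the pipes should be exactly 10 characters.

Line 1: ['play'] (min_width=4, slack=6)
Line 2: ['vector'] (min_width=6, slack=4)
Line 3: ['segment'] (min_width=7, slack=3)
Line 4: ['bear', 'stop'] (min_width=9, slack=1)
Line 5: ['program', 'by'] (min_width=10, slack=0)
Line 6: ['capture'] (min_width=7, slack=3)
Line 7: ['car'] (min_width=3, slack=7)
Line 8: ['chapter'] (min_width=7, slack=3)
Line 9: ['universe'] (min_width=8, slack=2)
Line 10: ['to', 'happy'] (min_width=8, slack=2)
Line 11: ['machine'] (min_width=7, slack=3)
Line 12: ['evening'] (min_width=7, slack=3)
Line 13: ['ant'] (min_width=3, slack=7)

Answer: |      play|
|    vector|
|   segment|
| bear stop|
|program by|
|   capture|
|       car|
|   chapter|
|  universe|
|  to happy|
|   machine|
|   evening|
|       ant|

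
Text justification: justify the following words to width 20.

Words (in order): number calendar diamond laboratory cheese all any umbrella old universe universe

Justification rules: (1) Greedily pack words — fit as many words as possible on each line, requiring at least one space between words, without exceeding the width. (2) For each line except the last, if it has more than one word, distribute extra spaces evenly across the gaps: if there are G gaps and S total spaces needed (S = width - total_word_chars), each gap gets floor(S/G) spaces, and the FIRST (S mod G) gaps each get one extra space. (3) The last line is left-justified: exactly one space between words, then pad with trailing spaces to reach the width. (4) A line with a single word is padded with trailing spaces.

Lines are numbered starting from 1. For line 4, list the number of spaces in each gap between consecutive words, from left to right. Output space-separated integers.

Line 1: ['number', 'calendar'] (min_width=15, slack=5)
Line 2: ['diamond', 'laboratory'] (min_width=18, slack=2)
Line 3: ['cheese', 'all', 'any'] (min_width=14, slack=6)
Line 4: ['umbrella', 'old'] (min_width=12, slack=8)
Line 5: ['universe', 'universe'] (min_width=17, slack=3)

Answer: 9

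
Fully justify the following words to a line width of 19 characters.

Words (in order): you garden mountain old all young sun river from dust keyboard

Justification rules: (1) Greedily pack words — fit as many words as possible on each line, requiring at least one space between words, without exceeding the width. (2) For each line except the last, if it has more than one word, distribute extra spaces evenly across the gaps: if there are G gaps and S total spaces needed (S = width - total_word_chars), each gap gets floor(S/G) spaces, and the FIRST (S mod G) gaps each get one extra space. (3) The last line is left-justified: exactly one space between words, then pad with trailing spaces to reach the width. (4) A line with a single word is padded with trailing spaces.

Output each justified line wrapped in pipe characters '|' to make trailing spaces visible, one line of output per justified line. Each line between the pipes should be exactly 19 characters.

Answer: |you garden mountain|
|old  all  young sun|
|river   from   dust|
|keyboard           |

Derivation:
Line 1: ['you', 'garden', 'mountain'] (min_width=19, slack=0)
Line 2: ['old', 'all', 'young', 'sun'] (min_width=17, slack=2)
Line 3: ['river', 'from', 'dust'] (min_width=15, slack=4)
Line 4: ['keyboard'] (min_width=8, slack=11)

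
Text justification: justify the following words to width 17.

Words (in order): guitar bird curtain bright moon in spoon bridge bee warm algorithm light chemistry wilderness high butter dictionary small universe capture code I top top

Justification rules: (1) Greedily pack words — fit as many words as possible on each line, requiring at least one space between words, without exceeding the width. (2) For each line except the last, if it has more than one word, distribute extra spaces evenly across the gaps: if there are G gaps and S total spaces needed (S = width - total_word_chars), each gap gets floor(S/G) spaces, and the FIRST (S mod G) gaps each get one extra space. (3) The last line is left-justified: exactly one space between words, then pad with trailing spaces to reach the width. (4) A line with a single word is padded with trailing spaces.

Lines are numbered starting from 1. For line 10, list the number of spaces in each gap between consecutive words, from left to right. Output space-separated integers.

Answer: 3 2

Derivation:
Line 1: ['guitar', 'bird'] (min_width=11, slack=6)
Line 2: ['curtain', 'bright'] (min_width=14, slack=3)
Line 3: ['moon', 'in', 'spoon'] (min_width=13, slack=4)
Line 4: ['bridge', 'bee', 'warm'] (min_width=15, slack=2)
Line 5: ['algorithm', 'light'] (min_width=15, slack=2)
Line 6: ['chemistry'] (min_width=9, slack=8)
Line 7: ['wilderness', 'high'] (min_width=15, slack=2)
Line 8: ['butter', 'dictionary'] (min_width=17, slack=0)
Line 9: ['small', 'universe'] (min_width=14, slack=3)
Line 10: ['capture', 'code', 'I'] (min_width=14, slack=3)
Line 11: ['top', 'top'] (min_width=7, slack=10)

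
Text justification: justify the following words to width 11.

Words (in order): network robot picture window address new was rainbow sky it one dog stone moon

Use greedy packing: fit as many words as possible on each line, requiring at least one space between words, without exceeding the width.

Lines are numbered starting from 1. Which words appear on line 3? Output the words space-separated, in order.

Answer: picture

Derivation:
Line 1: ['network'] (min_width=7, slack=4)
Line 2: ['robot'] (min_width=5, slack=6)
Line 3: ['picture'] (min_width=7, slack=4)
Line 4: ['window'] (min_width=6, slack=5)
Line 5: ['address', 'new'] (min_width=11, slack=0)
Line 6: ['was', 'rainbow'] (min_width=11, slack=0)
Line 7: ['sky', 'it', 'one'] (min_width=10, slack=1)
Line 8: ['dog', 'stone'] (min_width=9, slack=2)
Line 9: ['moon'] (min_width=4, slack=7)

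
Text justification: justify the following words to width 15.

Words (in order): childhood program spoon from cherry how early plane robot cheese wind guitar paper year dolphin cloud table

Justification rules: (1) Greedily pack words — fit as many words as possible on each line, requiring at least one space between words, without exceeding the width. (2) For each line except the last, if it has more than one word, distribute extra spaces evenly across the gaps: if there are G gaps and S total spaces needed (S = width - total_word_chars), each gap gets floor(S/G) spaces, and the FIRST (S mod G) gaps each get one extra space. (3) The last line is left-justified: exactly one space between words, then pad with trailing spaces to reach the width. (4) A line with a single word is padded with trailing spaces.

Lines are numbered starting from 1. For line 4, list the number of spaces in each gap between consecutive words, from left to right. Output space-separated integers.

Line 1: ['childhood'] (min_width=9, slack=6)
Line 2: ['program', 'spoon'] (min_width=13, slack=2)
Line 3: ['from', 'cherry', 'how'] (min_width=15, slack=0)
Line 4: ['early', 'plane'] (min_width=11, slack=4)
Line 5: ['robot', 'cheese'] (min_width=12, slack=3)
Line 6: ['wind', 'guitar'] (min_width=11, slack=4)
Line 7: ['paper', 'year'] (min_width=10, slack=5)
Line 8: ['dolphin', 'cloud'] (min_width=13, slack=2)
Line 9: ['table'] (min_width=5, slack=10)

Answer: 5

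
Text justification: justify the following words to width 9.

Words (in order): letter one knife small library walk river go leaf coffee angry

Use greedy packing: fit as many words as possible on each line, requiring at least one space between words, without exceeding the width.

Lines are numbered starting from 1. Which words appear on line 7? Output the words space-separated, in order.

Answer: leaf

Derivation:
Line 1: ['letter'] (min_width=6, slack=3)
Line 2: ['one', 'knife'] (min_width=9, slack=0)
Line 3: ['small'] (min_width=5, slack=4)
Line 4: ['library'] (min_width=7, slack=2)
Line 5: ['walk'] (min_width=4, slack=5)
Line 6: ['river', 'go'] (min_width=8, slack=1)
Line 7: ['leaf'] (min_width=4, slack=5)
Line 8: ['coffee'] (min_width=6, slack=3)
Line 9: ['angry'] (min_width=5, slack=4)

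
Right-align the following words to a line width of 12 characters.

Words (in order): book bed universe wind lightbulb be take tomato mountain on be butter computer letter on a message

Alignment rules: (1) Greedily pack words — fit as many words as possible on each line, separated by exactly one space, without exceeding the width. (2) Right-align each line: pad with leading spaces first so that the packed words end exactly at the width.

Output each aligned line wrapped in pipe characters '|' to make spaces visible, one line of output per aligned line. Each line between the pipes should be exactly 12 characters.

Answer: |    book bed|
|    universe|
|        wind|
|lightbulb be|
| take tomato|
| mountain on|
|   be butter|
|    computer|
| letter on a|
|     message|

Derivation:
Line 1: ['book', 'bed'] (min_width=8, slack=4)
Line 2: ['universe'] (min_width=8, slack=4)
Line 3: ['wind'] (min_width=4, slack=8)
Line 4: ['lightbulb', 'be'] (min_width=12, slack=0)
Line 5: ['take', 'tomato'] (min_width=11, slack=1)
Line 6: ['mountain', 'on'] (min_width=11, slack=1)
Line 7: ['be', 'butter'] (min_width=9, slack=3)
Line 8: ['computer'] (min_width=8, slack=4)
Line 9: ['letter', 'on', 'a'] (min_width=11, slack=1)
Line 10: ['message'] (min_width=7, slack=5)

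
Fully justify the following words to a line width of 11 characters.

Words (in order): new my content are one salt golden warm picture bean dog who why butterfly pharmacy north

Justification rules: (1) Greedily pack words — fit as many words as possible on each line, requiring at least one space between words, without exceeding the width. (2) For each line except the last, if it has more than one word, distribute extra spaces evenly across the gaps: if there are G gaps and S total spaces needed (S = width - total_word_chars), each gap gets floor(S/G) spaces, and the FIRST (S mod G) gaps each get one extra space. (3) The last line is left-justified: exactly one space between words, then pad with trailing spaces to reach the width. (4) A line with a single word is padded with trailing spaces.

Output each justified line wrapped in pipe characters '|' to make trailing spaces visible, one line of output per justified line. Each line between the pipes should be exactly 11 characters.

Answer: |new      my|
|content are|
|one    salt|
|golden warm|
|picture    |
|bean    dog|
|who     why|
|butterfly  |
|pharmacy   |
|north      |

Derivation:
Line 1: ['new', 'my'] (min_width=6, slack=5)
Line 2: ['content', 'are'] (min_width=11, slack=0)
Line 3: ['one', 'salt'] (min_width=8, slack=3)
Line 4: ['golden', 'warm'] (min_width=11, slack=0)
Line 5: ['picture'] (min_width=7, slack=4)
Line 6: ['bean', 'dog'] (min_width=8, slack=3)
Line 7: ['who', 'why'] (min_width=7, slack=4)
Line 8: ['butterfly'] (min_width=9, slack=2)
Line 9: ['pharmacy'] (min_width=8, slack=3)
Line 10: ['north'] (min_width=5, slack=6)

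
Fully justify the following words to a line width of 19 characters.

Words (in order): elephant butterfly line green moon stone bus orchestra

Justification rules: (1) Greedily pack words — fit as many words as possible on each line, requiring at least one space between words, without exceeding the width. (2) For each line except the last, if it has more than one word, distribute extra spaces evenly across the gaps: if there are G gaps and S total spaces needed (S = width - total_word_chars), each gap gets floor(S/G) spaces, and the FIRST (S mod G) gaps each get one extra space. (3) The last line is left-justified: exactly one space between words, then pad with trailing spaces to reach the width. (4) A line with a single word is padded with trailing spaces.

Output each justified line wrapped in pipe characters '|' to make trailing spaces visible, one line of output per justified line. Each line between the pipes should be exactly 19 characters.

Answer: |elephant  butterfly|
|line   green   moon|
|stone bus orchestra|

Derivation:
Line 1: ['elephant', 'butterfly'] (min_width=18, slack=1)
Line 2: ['line', 'green', 'moon'] (min_width=15, slack=4)
Line 3: ['stone', 'bus', 'orchestra'] (min_width=19, slack=0)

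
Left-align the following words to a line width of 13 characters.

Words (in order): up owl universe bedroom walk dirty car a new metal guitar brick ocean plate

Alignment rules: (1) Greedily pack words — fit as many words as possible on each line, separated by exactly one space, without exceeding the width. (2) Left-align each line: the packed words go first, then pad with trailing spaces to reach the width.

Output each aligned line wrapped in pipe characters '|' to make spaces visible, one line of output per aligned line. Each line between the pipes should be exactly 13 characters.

Line 1: ['up', 'owl'] (min_width=6, slack=7)
Line 2: ['universe'] (min_width=8, slack=5)
Line 3: ['bedroom', 'walk'] (min_width=12, slack=1)
Line 4: ['dirty', 'car', 'a'] (min_width=11, slack=2)
Line 5: ['new', 'metal'] (min_width=9, slack=4)
Line 6: ['guitar', 'brick'] (min_width=12, slack=1)
Line 7: ['ocean', 'plate'] (min_width=11, slack=2)

Answer: |up owl       |
|universe     |
|bedroom walk |
|dirty car a  |
|new metal    |
|guitar brick |
|ocean plate  |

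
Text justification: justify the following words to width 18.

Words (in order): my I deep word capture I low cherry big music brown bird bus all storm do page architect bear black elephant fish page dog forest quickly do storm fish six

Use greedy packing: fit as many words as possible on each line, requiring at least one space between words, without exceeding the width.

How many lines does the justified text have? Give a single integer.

Line 1: ['my', 'I', 'deep', 'word'] (min_width=14, slack=4)
Line 2: ['capture', 'I', 'low'] (min_width=13, slack=5)
Line 3: ['cherry', 'big', 'music'] (min_width=16, slack=2)
Line 4: ['brown', 'bird', 'bus', 'all'] (min_width=18, slack=0)
Line 5: ['storm', 'do', 'page'] (min_width=13, slack=5)
Line 6: ['architect', 'bear'] (min_width=14, slack=4)
Line 7: ['black', 'elephant'] (min_width=14, slack=4)
Line 8: ['fish', 'page', 'dog'] (min_width=13, slack=5)
Line 9: ['forest', 'quickly', 'do'] (min_width=17, slack=1)
Line 10: ['storm', 'fish', 'six'] (min_width=14, slack=4)
Total lines: 10

Answer: 10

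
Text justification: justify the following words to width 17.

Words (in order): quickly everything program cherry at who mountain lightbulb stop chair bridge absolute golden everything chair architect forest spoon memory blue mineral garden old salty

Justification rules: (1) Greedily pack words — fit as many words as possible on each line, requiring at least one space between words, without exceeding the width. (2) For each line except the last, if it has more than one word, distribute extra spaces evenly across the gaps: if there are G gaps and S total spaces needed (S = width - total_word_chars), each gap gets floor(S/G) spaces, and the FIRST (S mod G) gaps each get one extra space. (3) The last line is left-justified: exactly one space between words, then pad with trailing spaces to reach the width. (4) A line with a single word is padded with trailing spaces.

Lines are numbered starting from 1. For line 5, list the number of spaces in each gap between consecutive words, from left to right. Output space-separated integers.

Line 1: ['quickly'] (min_width=7, slack=10)
Line 2: ['everything'] (min_width=10, slack=7)
Line 3: ['program', 'cherry', 'at'] (min_width=17, slack=0)
Line 4: ['who', 'mountain'] (min_width=12, slack=5)
Line 5: ['lightbulb', 'stop'] (min_width=14, slack=3)
Line 6: ['chair', 'bridge'] (min_width=12, slack=5)
Line 7: ['absolute', 'golden'] (min_width=15, slack=2)
Line 8: ['everything', 'chair'] (min_width=16, slack=1)
Line 9: ['architect', 'forest'] (min_width=16, slack=1)
Line 10: ['spoon', 'memory', 'blue'] (min_width=17, slack=0)
Line 11: ['mineral', 'garden'] (min_width=14, slack=3)
Line 12: ['old', 'salty'] (min_width=9, slack=8)

Answer: 4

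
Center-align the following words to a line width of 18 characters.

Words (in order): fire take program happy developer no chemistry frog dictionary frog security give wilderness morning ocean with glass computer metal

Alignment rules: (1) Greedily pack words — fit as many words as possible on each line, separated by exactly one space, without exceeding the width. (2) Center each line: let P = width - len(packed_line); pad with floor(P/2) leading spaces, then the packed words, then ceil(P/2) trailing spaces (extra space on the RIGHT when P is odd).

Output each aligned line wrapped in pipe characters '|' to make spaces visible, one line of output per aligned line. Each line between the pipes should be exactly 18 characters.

Answer: |fire take program |
|happy developer no|
|  chemistry frog  |
| dictionary frog  |
|  security give   |
|wilderness morning|
| ocean with glass |
|  computer metal  |

Derivation:
Line 1: ['fire', 'take', 'program'] (min_width=17, slack=1)
Line 2: ['happy', 'developer', 'no'] (min_width=18, slack=0)
Line 3: ['chemistry', 'frog'] (min_width=14, slack=4)
Line 4: ['dictionary', 'frog'] (min_width=15, slack=3)
Line 5: ['security', 'give'] (min_width=13, slack=5)
Line 6: ['wilderness', 'morning'] (min_width=18, slack=0)
Line 7: ['ocean', 'with', 'glass'] (min_width=16, slack=2)
Line 8: ['computer', 'metal'] (min_width=14, slack=4)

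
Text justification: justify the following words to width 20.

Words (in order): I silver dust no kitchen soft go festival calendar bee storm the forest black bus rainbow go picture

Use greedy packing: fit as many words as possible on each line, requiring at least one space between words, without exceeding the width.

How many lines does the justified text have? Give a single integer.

Answer: 6

Derivation:
Line 1: ['I', 'silver', 'dust', 'no'] (min_width=16, slack=4)
Line 2: ['kitchen', 'soft', 'go'] (min_width=15, slack=5)
Line 3: ['festival', 'calendar'] (min_width=17, slack=3)
Line 4: ['bee', 'storm', 'the', 'forest'] (min_width=20, slack=0)
Line 5: ['black', 'bus', 'rainbow', 'go'] (min_width=20, slack=0)
Line 6: ['picture'] (min_width=7, slack=13)
Total lines: 6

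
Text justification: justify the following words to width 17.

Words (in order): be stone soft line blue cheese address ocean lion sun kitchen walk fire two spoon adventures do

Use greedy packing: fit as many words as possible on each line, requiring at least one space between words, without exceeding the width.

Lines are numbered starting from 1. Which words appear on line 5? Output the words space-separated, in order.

Line 1: ['be', 'stone', 'soft'] (min_width=13, slack=4)
Line 2: ['line', 'blue', 'cheese'] (min_width=16, slack=1)
Line 3: ['address', 'ocean'] (min_width=13, slack=4)
Line 4: ['lion', 'sun', 'kitchen'] (min_width=16, slack=1)
Line 5: ['walk', 'fire', 'two'] (min_width=13, slack=4)
Line 6: ['spoon', 'adventures'] (min_width=16, slack=1)
Line 7: ['do'] (min_width=2, slack=15)

Answer: walk fire two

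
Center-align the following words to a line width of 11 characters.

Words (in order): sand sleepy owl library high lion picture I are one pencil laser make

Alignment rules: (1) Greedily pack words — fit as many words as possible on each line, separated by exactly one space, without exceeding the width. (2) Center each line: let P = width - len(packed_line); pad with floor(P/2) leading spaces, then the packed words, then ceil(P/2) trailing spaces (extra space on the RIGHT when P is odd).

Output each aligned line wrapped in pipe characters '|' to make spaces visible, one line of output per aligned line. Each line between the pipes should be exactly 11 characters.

Line 1: ['sand', 'sleepy'] (min_width=11, slack=0)
Line 2: ['owl', 'library'] (min_width=11, slack=0)
Line 3: ['high', 'lion'] (min_width=9, slack=2)
Line 4: ['picture', 'I'] (min_width=9, slack=2)
Line 5: ['are', 'one'] (min_width=7, slack=4)
Line 6: ['pencil'] (min_width=6, slack=5)
Line 7: ['laser', 'make'] (min_width=10, slack=1)

Answer: |sand sleepy|
|owl library|
| high lion |
| picture I |
|  are one  |
|  pencil   |
|laser make |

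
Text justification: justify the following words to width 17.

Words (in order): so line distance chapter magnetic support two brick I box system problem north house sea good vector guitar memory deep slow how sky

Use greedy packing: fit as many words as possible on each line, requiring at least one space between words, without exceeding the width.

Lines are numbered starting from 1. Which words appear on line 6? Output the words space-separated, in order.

Line 1: ['so', 'line', 'distance'] (min_width=16, slack=1)
Line 2: ['chapter', 'magnetic'] (min_width=16, slack=1)
Line 3: ['support', 'two', 'brick'] (min_width=17, slack=0)
Line 4: ['I', 'box', 'system'] (min_width=12, slack=5)
Line 5: ['problem', 'north'] (min_width=13, slack=4)
Line 6: ['house', 'sea', 'good'] (min_width=14, slack=3)
Line 7: ['vector', 'guitar'] (min_width=13, slack=4)
Line 8: ['memory', 'deep', 'slow'] (min_width=16, slack=1)
Line 9: ['how', 'sky'] (min_width=7, slack=10)

Answer: house sea good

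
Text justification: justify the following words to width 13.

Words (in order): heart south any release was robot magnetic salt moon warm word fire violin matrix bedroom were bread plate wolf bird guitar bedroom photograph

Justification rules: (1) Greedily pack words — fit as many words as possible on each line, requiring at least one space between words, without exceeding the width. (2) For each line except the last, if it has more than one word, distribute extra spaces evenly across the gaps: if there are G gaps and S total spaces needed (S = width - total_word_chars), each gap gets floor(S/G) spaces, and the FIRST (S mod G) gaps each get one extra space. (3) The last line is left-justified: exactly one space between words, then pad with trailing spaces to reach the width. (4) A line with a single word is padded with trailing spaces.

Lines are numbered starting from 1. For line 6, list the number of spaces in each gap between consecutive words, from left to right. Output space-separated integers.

Line 1: ['heart', 'south'] (min_width=11, slack=2)
Line 2: ['any', 'release'] (min_width=11, slack=2)
Line 3: ['was', 'robot'] (min_width=9, slack=4)
Line 4: ['magnetic', 'salt'] (min_width=13, slack=0)
Line 5: ['moon', 'warm'] (min_width=9, slack=4)
Line 6: ['word', 'fire'] (min_width=9, slack=4)
Line 7: ['violin', 'matrix'] (min_width=13, slack=0)
Line 8: ['bedroom', 'were'] (min_width=12, slack=1)
Line 9: ['bread', 'plate'] (min_width=11, slack=2)
Line 10: ['wolf', 'bird'] (min_width=9, slack=4)
Line 11: ['guitar'] (min_width=6, slack=7)
Line 12: ['bedroom'] (min_width=7, slack=6)
Line 13: ['photograph'] (min_width=10, slack=3)

Answer: 5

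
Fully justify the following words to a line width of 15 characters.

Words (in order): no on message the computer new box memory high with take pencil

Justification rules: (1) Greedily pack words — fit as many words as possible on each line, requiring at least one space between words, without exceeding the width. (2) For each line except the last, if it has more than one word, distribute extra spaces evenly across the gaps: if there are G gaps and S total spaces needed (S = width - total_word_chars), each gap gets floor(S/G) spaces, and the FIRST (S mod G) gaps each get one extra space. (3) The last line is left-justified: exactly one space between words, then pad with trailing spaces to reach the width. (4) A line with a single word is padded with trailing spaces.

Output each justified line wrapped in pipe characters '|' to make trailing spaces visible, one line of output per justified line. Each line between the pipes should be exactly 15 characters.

Line 1: ['no', 'on', 'message'] (min_width=13, slack=2)
Line 2: ['the', 'computer'] (min_width=12, slack=3)
Line 3: ['new', 'box', 'memory'] (min_width=14, slack=1)
Line 4: ['high', 'with', 'take'] (min_width=14, slack=1)
Line 5: ['pencil'] (min_width=6, slack=9)

Answer: |no  on  message|
|the    computer|
|new  box memory|
|high  with take|
|pencil         |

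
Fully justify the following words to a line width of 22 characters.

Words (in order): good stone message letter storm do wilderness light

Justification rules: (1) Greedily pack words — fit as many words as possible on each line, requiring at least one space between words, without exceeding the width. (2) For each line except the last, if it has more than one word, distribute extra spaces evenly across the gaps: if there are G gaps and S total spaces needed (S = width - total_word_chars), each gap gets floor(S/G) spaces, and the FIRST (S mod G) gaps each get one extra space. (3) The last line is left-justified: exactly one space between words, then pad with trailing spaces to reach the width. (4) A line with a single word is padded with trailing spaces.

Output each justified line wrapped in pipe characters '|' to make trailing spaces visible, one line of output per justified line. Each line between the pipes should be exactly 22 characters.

Answer: |good   stone   message|
|letter     storm    do|
|wilderness light      |

Derivation:
Line 1: ['good', 'stone', 'message'] (min_width=18, slack=4)
Line 2: ['letter', 'storm', 'do'] (min_width=15, slack=7)
Line 3: ['wilderness', 'light'] (min_width=16, slack=6)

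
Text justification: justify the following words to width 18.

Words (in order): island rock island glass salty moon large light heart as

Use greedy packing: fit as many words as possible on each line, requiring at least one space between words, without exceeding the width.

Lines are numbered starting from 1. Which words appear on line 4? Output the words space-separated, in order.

Answer: as

Derivation:
Line 1: ['island', 'rock', 'island'] (min_width=18, slack=0)
Line 2: ['glass', 'salty', 'moon'] (min_width=16, slack=2)
Line 3: ['large', 'light', 'heart'] (min_width=17, slack=1)
Line 4: ['as'] (min_width=2, slack=16)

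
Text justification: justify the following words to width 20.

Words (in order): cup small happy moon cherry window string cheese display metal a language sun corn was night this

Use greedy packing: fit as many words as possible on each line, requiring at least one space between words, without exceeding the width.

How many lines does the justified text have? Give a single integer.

Answer: 5

Derivation:
Line 1: ['cup', 'small', 'happy', 'moon'] (min_width=20, slack=0)
Line 2: ['cherry', 'window', 'string'] (min_width=20, slack=0)
Line 3: ['cheese', 'display', 'metal'] (min_width=20, slack=0)
Line 4: ['a', 'language', 'sun', 'corn'] (min_width=19, slack=1)
Line 5: ['was', 'night', 'this'] (min_width=14, slack=6)
Total lines: 5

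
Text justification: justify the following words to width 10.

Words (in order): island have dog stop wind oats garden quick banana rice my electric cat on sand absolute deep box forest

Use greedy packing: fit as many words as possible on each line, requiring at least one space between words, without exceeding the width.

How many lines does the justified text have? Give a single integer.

Answer: 14

Derivation:
Line 1: ['island'] (min_width=6, slack=4)
Line 2: ['have', 'dog'] (min_width=8, slack=2)
Line 3: ['stop', 'wind'] (min_width=9, slack=1)
Line 4: ['oats'] (min_width=4, slack=6)
Line 5: ['garden'] (min_width=6, slack=4)
Line 6: ['quick'] (min_width=5, slack=5)
Line 7: ['banana'] (min_width=6, slack=4)
Line 8: ['rice', 'my'] (min_width=7, slack=3)
Line 9: ['electric'] (min_width=8, slack=2)
Line 10: ['cat', 'on'] (min_width=6, slack=4)
Line 11: ['sand'] (min_width=4, slack=6)
Line 12: ['absolute'] (min_width=8, slack=2)
Line 13: ['deep', 'box'] (min_width=8, slack=2)
Line 14: ['forest'] (min_width=6, slack=4)
Total lines: 14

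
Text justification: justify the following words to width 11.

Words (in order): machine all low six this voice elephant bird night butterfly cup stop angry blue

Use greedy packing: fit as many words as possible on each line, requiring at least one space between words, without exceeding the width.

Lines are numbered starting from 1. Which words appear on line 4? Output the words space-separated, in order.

Answer: elephant

Derivation:
Line 1: ['machine', 'all'] (min_width=11, slack=0)
Line 2: ['low', 'six'] (min_width=7, slack=4)
Line 3: ['this', 'voice'] (min_width=10, slack=1)
Line 4: ['elephant'] (min_width=8, slack=3)
Line 5: ['bird', 'night'] (min_width=10, slack=1)
Line 6: ['butterfly'] (min_width=9, slack=2)
Line 7: ['cup', 'stop'] (min_width=8, slack=3)
Line 8: ['angry', 'blue'] (min_width=10, slack=1)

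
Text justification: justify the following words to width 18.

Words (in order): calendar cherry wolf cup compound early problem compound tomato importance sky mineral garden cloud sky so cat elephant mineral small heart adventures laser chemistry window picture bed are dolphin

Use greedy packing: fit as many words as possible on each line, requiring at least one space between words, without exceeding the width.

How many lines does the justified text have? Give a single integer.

Answer: 13

Derivation:
Line 1: ['calendar', 'cherry'] (min_width=15, slack=3)
Line 2: ['wolf', 'cup', 'compound'] (min_width=17, slack=1)
Line 3: ['early', 'problem'] (min_width=13, slack=5)
Line 4: ['compound', 'tomato'] (min_width=15, slack=3)
Line 5: ['importance', 'sky'] (min_width=14, slack=4)
Line 6: ['mineral', 'garden'] (min_width=14, slack=4)
Line 7: ['cloud', 'sky', 'so', 'cat'] (min_width=16, slack=2)
Line 8: ['elephant', 'mineral'] (min_width=16, slack=2)
Line 9: ['small', 'heart'] (min_width=11, slack=7)
Line 10: ['adventures', 'laser'] (min_width=16, slack=2)
Line 11: ['chemistry', 'window'] (min_width=16, slack=2)
Line 12: ['picture', 'bed', 'are'] (min_width=15, slack=3)
Line 13: ['dolphin'] (min_width=7, slack=11)
Total lines: 13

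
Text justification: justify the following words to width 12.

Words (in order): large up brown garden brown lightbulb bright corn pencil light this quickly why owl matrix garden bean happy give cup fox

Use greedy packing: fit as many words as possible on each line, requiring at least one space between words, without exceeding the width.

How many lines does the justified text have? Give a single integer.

Answer: 12

Derivation:
Line 1: ['large', 'up'] (min_width=8, slack=4)
Line 2: ['brown', 'garden'] (min_width=12, slack=0)
Line 3: ['brown'] (min_width=5, slack=7)
Line 4: ['lightbulb'] (min_width=9, slack=3)
Line 5: ['bright', 'corn'] (min_width=11, slack=1)
Line 6: ['pencil', 'light'] (min_width=12, slack=0)
Line 7: ['this', 'quickly'] (min_width=12, slack=0)
Line 8: ['why', 'owl'] (min_width=7, slack=5)
Line 9: ['matrix'] (min_width=6, slack=6)
Line 10: ['garden', 'bean'] (min_width=11, slack=1)
Line 11: ['happy', 'give'] (min_width=10, slack=2)
Line 12: ['cup', 'fox'] (min_width=7, slack=5)
Total lines: 12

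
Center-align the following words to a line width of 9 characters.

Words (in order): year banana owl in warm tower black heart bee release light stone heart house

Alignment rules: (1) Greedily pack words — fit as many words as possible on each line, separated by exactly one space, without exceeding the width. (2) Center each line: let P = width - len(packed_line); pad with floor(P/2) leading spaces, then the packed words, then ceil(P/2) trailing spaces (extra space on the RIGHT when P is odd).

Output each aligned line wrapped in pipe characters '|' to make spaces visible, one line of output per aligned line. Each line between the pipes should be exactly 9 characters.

Line 1: ['year'] (min_width=4, slack=5)
Line 2: ['banana'] (min_width=6, slack=3)
Line 3: ['owl', 'in'] (min_width=6, slack=3)
Line 4: ['warm'] (min_width=4, slack=5)
Line 5: ['tower'] (min_width=5, slack=4)
Line 6: ['black'] (min_width=5, slack=4)
Line 7: ['heart', 'bee'] (min_width=9, slack=0)
Line 8: ['release'] (min_width=7, slack=2)
Line 9: ['light'] (min_width=5, slack=4)
Line 10: ['stone'] (min_width=5, slack=4)
Line 11: ['heart'] (min_width=5, slack=4)
Line 12: ['house'] (min_width=5, slack=4)

Answer: |  year   |
| banana  |
| owl in  |
|  warm   |
|  tower  |
|  black  |
|heart bee|
| release |
|  light  |
|  stone  |
|  heart  |
|  house  |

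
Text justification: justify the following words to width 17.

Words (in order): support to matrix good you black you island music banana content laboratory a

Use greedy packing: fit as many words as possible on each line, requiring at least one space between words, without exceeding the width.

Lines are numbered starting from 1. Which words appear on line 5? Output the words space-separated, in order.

Answer: laboratory a

Derivation:
Line 1: ['support', 'to', 'matrix'] (min_width=17, slack=0)
Line 2: ['good', 'you', 'black'] (min_width=14, slack=3)
Line 3: ['you', 'island', 'music'] (min_width=16, slack=1)
Line 4: ['banana', 'content'] (min_width=14, slack=3)
Line 5: ['laboratory', 'a'] (min_width=12, slack=5)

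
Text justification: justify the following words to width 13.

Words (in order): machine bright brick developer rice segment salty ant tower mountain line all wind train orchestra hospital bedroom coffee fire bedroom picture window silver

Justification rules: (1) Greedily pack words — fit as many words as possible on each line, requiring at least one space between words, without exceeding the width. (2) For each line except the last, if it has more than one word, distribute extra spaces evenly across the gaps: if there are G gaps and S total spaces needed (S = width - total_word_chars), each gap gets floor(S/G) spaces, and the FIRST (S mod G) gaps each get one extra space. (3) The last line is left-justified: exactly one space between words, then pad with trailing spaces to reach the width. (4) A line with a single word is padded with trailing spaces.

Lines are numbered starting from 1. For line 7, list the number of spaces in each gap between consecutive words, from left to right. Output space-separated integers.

Answer: 1

Derivation:
Line 1: ['machine'] (min_width=7, slack=6)
Line 2: ['bright', 'brick'] (min_width=12, slack=1)
Line 3: ['developer'] (min_width=9, slack=4)
Line 4: ['rice', 'segment'] (min_width=12, slack=1)
Line 5: ['salty', 'ant'] (min_width=9, slack=4)
Line 6: ['tower'] (min_width=5, slack=8)
Line 7: ['mountain', 'line'] (min_width=13, slack=0)
Line 8: ['all', 'wind'] (min_width=8, slack=5)
Line 9: ['train'] (min_width=5, slack=8)
Line 10: ['orchestra'] (min_width=9, slack=4)
Line 11: ['hospital'] (min_width=8, slack=5)
Line 12: ['bedroom'] (min_width=7, slack=6)
Line 13: ['coffee', 'fire'] (min_width=11, slack=2)
Line 14: ['bedroom'] (min_width=7, slack=6)
Line 15: ['picture'] (min_width=7, slack=6)
Line 16: ['window', 'silver'] (min_width=13, slack=0)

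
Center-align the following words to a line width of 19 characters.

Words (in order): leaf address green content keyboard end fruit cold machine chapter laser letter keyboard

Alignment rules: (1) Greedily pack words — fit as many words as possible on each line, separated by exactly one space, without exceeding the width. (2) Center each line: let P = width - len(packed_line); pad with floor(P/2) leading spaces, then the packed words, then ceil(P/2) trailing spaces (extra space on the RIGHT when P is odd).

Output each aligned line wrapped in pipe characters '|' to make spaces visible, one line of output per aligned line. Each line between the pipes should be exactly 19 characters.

Line 1: ['leaf', 'address', 'green'] (min_width=18, slack=1)
Line 2: ['content', 'keyboard'] (min_width=16, slack=3)
Line 3: ['end', 'fruit', 'cold'] (min_width=14, slack=5)
Line 4: ['machine', 'chapter'] (min_width=15, slack=4)
Line 5: ['laser', 'letter'] (min_width=12, slack=7)
Line 6: ['keyboard'] (min_width=8, slack=11)

Answer: |leaf address green |
| content keyboard  |
|  end fruit cold   |
|  machine chapter  |
|   laser letter    |
|     keyboard      |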